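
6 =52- 46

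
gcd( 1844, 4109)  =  1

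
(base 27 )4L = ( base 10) 129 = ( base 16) 81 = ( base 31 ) 45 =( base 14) 93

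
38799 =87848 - 49049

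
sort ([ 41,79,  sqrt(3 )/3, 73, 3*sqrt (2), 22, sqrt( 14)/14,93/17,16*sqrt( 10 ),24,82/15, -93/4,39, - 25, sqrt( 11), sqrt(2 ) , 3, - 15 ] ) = [ - 25 ,- 93/4, - 15,sqrt( 14)/14, sqrt(3)/3,sqrt(2), 3,sqrt(11),  3*sqrt(2 ), 82/15,93/17,22,24, 39,41,16 * sqrt( 10),73,79]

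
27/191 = 27/191=0.14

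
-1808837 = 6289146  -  8097983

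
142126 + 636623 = 778749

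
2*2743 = 5486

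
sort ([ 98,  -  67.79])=[ - 67.79, 98]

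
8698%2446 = 1360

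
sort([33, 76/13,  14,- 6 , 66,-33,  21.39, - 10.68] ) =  [ - 33, - 10.68, -6,76/13,  14,21.39,33,  66 ]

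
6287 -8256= - 1969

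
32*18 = 576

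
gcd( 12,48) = 12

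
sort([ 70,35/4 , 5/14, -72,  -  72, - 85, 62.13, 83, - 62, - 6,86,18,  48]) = [ - 85, - 72,  -  72,-62,- 6, 5/14 , 35/4,18,48 , 62.13, 70,83,  86 ]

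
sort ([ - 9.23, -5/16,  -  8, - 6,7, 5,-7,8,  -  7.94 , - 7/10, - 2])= [-9.23,  -  8, - 7.94,-7,  -  6, - 2,-7/10, - 5/16,5,7,8]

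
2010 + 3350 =5360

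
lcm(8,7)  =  56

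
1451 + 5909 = 7360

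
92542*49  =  4534558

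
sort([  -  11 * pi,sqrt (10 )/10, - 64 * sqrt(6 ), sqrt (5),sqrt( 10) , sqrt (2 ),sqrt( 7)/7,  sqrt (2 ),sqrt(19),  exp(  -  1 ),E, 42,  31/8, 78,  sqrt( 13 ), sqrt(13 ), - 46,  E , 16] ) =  [ - 64*sqrt ( 6 ),- 46, - 11 * pi,sqrt(10)/10,exp(-1 ),sqrt( 7 )/7, sqrt(2),sqrt( 2 ),sqrt (5),  E, E, sqrt(10), sqrt( 13 ),  sqrt( 13 ), 31/8, sqrt (19),16 , 42, 78] 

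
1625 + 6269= 7894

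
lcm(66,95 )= 6270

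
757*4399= 3330043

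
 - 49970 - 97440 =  - 147410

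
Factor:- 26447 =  - 53^1*499^1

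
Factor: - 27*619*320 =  - 5348160 = -2^6*3^3*5^1*619^1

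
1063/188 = 1063/188= 5.65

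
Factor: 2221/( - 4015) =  - 5^( - 1)*11^ ( - 1 ) * 73^(-1)*2221^1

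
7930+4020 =11950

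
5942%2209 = 1524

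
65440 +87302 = 152742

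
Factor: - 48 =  - 2^4 * 3^1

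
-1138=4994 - 6132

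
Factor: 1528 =2^3 * 191^1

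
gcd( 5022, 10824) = 6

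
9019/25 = 9019/25 = 360.76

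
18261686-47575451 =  - 29313765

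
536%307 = 229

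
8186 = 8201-15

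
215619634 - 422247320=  - 206627686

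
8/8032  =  1/1004 = 0.00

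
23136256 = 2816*8216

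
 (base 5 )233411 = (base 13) 3BC0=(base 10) 8606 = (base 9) 12722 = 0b10000110011110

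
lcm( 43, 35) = 1505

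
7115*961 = 6837515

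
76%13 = 11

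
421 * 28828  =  12136588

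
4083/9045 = 1361/3015 = 0.45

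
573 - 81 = 492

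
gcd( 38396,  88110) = 2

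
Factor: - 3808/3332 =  - 2^3*7^( - 1 ) = - 8/7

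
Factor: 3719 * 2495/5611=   5^1*31^(  -  1 )*181^( - 1) * 499^1*3719^1  =  9278905/5611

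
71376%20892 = 8700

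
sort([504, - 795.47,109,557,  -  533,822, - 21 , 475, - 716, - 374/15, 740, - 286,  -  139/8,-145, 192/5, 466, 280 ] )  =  [ - 795.47, -716 , - 533, - 286 , - 145, - 374/15,  -  21, - 139/8, 192/5,109, 280, 466,  475, 504,  557, 740, 822]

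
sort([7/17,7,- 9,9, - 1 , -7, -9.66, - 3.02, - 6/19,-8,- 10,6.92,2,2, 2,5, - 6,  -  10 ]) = [  -  10, -10,-9.66,-9, - 8, - 7, -6,-3.02, - 1,-6/19,7/17,2,2 , 2,5,6.92,7,  9]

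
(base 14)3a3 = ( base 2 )1011011011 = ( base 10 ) 731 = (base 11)605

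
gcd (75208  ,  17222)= 158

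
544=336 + 208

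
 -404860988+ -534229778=-939090766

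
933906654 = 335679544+598227110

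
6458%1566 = 194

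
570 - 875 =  - 305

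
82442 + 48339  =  130781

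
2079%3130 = 2079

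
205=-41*( - 5)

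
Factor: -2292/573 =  - 2^2 = - 4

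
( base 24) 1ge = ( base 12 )692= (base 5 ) 12344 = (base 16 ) 3CE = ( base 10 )974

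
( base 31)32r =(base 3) 11002002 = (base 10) 2972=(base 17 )a4e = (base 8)5634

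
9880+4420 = 14300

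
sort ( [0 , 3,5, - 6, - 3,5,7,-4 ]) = [ - 6,-4,- 3,0,3,5 , 5, 7]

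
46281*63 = 2915703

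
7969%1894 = 393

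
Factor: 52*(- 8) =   -  2^5*13^1 = - 416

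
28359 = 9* 3151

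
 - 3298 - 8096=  - 11394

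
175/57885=35/11577 = 0.00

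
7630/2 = 3815 = 3815.00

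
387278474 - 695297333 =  - 308018859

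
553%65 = 33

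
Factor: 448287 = 3^1*7^1*21347^1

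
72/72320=9/9040= 0.00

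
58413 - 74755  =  -16342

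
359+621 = 980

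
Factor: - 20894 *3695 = -2^1 * 5^1*31^1 * 337^1*739^1  =  - 77203330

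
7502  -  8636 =-1134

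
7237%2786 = 1665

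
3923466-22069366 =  - 18145900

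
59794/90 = 29897/45 = 664.38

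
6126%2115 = 1896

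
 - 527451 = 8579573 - 9107024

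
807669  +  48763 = 856432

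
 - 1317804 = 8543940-9861744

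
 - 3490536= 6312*(- 553 )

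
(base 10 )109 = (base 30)3J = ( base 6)301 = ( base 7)214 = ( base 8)155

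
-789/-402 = 263/134 = 1.96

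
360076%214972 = 145104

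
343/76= 343/76=4.51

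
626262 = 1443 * 434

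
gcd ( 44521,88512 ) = 1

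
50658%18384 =13890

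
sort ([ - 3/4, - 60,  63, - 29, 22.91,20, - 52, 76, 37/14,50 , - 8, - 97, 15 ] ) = [- 97,  -  60, - 52, - 29, - 8 , - 3/4,37/14, 15,20, 22.91, 50, 63, 76]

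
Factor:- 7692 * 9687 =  - 74512404 = -2^2* 3^2  *  641^1*3229^1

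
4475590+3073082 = 7548672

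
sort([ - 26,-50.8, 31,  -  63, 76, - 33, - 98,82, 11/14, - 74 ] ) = [ - 98, - 74, - 63, - 50.8, - 33, - 26,11/14,31,  76 , 82 ] 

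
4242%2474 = 1768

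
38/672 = 19/336=0.06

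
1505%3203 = 1505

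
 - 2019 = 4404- 6423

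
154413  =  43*3591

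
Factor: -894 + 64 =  - 2^1*5^1*83^1= - 830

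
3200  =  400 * 8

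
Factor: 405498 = 2^1*3^1 *19^1*3557^1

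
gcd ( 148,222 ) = 74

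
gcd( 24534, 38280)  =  174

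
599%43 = 40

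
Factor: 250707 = 3^1*193^1*433^1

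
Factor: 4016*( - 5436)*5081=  - 2^6*3^2*151^1*251^1*5081^1 = -110923189056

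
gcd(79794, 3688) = 2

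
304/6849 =304/6849 = 0.04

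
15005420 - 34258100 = -19252680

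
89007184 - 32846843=56160341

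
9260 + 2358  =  11618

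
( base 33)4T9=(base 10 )5322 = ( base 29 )69F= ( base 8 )12312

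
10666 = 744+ 9922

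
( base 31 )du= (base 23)IJ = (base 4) 12301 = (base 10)433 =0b110110001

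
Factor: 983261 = 983261^1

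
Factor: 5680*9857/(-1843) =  - 2^4*5^1*19^( - 1)*71^1 * 97^( - 1 )*9857^1= -55987760/1843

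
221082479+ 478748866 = 699831345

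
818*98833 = 80845394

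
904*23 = 20792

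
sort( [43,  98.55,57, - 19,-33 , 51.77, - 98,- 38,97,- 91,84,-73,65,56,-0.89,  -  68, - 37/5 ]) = [-98, - 91, - 73, - 68, - 38, - 33, - 19,  -  37/5, - 0.89,  43 , 51.77,  56,  57,  65, 84,97,98.55]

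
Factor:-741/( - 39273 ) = 53^( - 1)=1/53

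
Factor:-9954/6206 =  - 4977/3103 = - 3^2 * 7^1*29^( - 1)*79^1*107^( - 1)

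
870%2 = 0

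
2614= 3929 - 1315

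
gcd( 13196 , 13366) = 2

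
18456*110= 2030160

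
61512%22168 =17176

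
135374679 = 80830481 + 54544198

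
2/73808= 1/36904 = 0.00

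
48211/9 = 5356 + 7/9 = 5356.78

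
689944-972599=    - 282655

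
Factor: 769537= 59^1*13043^1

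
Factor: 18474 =2^1 *3^1 * 3079^1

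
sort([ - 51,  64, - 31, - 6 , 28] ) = [-51, - 31, - 6, 28,64]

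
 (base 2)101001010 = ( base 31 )ak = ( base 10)330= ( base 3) 110020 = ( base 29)bb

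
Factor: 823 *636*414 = 2^3*3^3*23^1*53^1*823^1 = 216699192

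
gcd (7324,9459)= 1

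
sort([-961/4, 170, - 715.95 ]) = [- 715.95,-961/4, 170 ] 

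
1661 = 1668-7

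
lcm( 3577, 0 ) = 0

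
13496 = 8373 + 5123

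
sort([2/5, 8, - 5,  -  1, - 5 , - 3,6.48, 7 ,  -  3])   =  [ - 5, - 5,- 3,-3,- 1, 2/5 , 6.48, 7, 8]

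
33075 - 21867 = 11208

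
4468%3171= 1297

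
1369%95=39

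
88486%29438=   172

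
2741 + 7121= 9862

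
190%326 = 190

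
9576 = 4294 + 5282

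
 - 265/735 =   -  53/147=- 0.36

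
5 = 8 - 3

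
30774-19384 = 11390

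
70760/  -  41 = - 70760/41 = -1725.85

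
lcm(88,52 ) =1144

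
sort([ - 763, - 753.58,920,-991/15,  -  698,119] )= [ - 763, - 753.58,-698, - 991/15,119,920] 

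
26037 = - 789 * ( - 33)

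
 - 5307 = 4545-9852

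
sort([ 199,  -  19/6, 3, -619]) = [-619,  -  19/6, 3, 199]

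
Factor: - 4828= -2^2*17^1*71^1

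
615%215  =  185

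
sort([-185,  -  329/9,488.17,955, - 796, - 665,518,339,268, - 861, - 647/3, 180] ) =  [-861, - 796, - 665 , - 647/3, - 185, - 329/9,180,268, 339,488.17,518,955]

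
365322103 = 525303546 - 159981443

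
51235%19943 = 11349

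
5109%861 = 804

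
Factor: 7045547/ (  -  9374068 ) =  - 2^(-2 )*11^(-1 ) * 19^(-1 )*11213^(-1 )*7045547^1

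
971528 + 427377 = 1398905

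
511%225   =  61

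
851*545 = 463795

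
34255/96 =34255/96= 356.82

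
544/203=544/203 = 2.68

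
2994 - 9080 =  - 6086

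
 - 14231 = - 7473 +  -6758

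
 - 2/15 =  - 1 + 13/15 = - 0.13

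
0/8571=0 = 0.00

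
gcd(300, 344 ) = 4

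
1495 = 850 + 645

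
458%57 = 2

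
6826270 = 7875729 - 1049459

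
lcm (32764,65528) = 65528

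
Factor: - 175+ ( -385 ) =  - 2^4*5^1*7^1 = -560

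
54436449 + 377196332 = 431632781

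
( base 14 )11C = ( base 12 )166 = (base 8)336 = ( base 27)86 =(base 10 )222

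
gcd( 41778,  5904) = 18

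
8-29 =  - 21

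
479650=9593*50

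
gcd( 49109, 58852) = 1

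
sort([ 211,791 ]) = [211,791]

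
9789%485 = 89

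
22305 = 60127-37822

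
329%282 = 47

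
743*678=503754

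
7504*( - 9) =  -67536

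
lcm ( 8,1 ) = 8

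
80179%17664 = 9523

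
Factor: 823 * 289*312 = 2^3 *3^1* 13^1*17^2*823^1 = 74208264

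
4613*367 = 1692971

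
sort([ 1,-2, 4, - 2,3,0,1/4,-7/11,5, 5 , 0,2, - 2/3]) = [  -  2, - 2,-2/3, - 7/11,0,  0, 1/4,1, 2,3,4,5, 5 ] 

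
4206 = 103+4103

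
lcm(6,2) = 6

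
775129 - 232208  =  542921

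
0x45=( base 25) 2J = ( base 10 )69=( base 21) 36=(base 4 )1011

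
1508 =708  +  800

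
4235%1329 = 248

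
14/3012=7/1506 = 0.00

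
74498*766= 57065468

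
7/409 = 7/409 = 0.02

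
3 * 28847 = 86541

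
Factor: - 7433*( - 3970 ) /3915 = 2^1*3^( - 3 )*29^ ( - 1 )*397^1 * 7433^1 = 5901802/783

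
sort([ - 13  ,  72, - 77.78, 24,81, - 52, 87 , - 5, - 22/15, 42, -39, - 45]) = [ - 77.78,-52,- 45, - 39, - 13, - 5, - 22/15, 24, 42,72, 81,87 ]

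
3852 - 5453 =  - 1601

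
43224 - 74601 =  - 31377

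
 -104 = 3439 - 3543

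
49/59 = 49/59 = 0.83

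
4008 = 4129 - 121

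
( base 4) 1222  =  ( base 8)152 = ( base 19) 5B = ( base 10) 106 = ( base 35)31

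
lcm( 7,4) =28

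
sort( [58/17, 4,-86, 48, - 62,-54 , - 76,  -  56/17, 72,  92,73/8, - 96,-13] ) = [  -  96,  -  86 ,  -  76,  -  62,-54, - 13,-56/17, 58/17,  4, 73/8,48, 72,92 ]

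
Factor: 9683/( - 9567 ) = -3^( - 2)*23^1*  421^1*1063^(-1 )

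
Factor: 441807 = 3^1*19^1*23^1*337^1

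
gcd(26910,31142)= 46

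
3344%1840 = 1504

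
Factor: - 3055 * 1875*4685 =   -  26836265625 = - 3^1*5^6*13^1*47^1*937^1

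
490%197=96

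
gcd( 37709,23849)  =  7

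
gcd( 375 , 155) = 5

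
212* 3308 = 701296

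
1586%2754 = 1586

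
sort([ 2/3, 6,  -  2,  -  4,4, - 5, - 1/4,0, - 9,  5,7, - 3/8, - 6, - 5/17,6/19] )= [ - 9, - 6, -5,  -  4, - 2 , - 3/8, - 5/17,-1/4,0, 6/19, 2/3, 4, 5, 6, 7 ]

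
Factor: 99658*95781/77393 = 2^1*3^1*7^1*13^1*193^(-1 )*401^( - 1)*3833^1*4561^1 = 9545342898/77393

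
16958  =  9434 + 7524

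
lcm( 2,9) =18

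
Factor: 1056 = 2^5*3^1*11^1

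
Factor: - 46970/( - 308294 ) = 5^1 * 11^1 *19^(-2) = 55/361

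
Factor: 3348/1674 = 2 = 2^1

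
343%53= 25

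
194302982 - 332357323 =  - 138054341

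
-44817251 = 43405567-88222818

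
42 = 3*14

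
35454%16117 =3220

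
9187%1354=1063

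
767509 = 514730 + 252779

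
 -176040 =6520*( - 27)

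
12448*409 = 5091232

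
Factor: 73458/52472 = 5247/3748 = 2^( - 2)*3^2*11^1*53^1*937^(- 1)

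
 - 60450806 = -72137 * 838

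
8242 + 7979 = 16221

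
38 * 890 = 33820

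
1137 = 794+343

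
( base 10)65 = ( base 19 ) 38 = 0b1000001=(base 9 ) 72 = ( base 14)49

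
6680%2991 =698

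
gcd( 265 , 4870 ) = 5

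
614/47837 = 614/47837 = 0.01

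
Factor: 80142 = 2^1*3^1 * 19^2*37^1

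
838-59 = 779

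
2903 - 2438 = 465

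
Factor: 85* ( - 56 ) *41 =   -  2^3*5^1*7^1*17^1 *41^1 = - 195160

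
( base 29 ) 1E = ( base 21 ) 21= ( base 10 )43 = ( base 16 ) 2b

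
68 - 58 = 10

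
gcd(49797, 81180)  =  99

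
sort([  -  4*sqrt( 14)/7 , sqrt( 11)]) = [-4*sqrt( 14)/7, sqrt( 11) ]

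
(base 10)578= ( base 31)IK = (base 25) n3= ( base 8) 1102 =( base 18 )1E2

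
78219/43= 78219/43  =  1819.05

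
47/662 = 47/662 = 0.07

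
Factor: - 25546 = -2^1*53^1*241^1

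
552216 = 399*1384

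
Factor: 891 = 3^4 * 11^1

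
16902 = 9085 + 7817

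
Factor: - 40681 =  - 17^1 * 2393^1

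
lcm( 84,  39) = 1092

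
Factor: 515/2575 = 5^(  -  1 ) = 1/5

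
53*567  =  30051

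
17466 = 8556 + 8910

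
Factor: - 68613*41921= -3^1 * 11^1*37^1*103^1*22871^1 = - 2876325573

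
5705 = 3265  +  2440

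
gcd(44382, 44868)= 6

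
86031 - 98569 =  - 12538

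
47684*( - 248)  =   - 11825632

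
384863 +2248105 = 2632968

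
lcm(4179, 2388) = 16716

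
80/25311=80/25311=0.00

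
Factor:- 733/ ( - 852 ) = 2^(  -  2) * 3^( - 1 ) * 71^ ( - 1 )*733^1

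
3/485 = 3/485 = 0.01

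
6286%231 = 49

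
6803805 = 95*71619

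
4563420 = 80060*57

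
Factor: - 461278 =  - 2^1*17^1*13567^1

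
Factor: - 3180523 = - 3180523^1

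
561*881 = 494241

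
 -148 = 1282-1430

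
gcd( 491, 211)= 1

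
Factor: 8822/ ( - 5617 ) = - 2^1*11^1*41^( - 1 ) * 137^(-1 )*401^1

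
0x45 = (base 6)153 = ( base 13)54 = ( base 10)69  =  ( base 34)21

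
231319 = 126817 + 104502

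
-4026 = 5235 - 9261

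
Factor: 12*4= 48 = 2^4*3^1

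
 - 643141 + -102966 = -746107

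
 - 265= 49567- 49832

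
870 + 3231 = 4101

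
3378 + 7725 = 11103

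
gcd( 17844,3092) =4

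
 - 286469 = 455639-742108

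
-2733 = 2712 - 5445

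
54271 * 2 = 108542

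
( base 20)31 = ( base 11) 56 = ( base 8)75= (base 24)2d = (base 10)61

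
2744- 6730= - 3986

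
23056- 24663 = -1607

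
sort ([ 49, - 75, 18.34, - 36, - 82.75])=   [ - 82.75, - 75, - 36,18.34, 49 ]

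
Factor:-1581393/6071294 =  - 2^( - 1)*3^1*11^1*173^1*277^1 * 3035647^(-1)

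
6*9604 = 57624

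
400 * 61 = 24400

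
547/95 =5 + 72/95 = 5.76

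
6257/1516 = 6257/1516 = 4.13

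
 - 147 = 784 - 931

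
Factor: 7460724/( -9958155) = -2^2*5^( - 1) *43^( - 1)*251^1*2477^1*15439^( - 1 ) = - 2486908/3319385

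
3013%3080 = 3013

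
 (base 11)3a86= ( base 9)7235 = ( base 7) 21305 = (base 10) 5297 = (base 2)1010010110001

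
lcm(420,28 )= 420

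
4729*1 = 4729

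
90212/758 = 119 + 5/379= 119.01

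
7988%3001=1986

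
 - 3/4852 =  - 1+4849/4852 = - 0.00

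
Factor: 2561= 13^1*197^1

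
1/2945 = 1/2945 = 0.00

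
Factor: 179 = 179^1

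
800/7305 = 160/1461 = 0.11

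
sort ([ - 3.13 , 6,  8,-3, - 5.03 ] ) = [ - 5.03, - 3.13  , - 3, 6, 8] 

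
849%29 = 8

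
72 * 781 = 56232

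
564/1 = 564 = 564.00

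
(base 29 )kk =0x258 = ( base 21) 17C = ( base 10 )600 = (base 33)i6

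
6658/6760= 3329/3380 = 0.98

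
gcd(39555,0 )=39555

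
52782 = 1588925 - 1536143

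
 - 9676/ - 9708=2419/2427 = 1.00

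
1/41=1/41= 0.02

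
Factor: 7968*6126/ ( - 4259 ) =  - 48811968/4259 =- 2^6 * 3^2*83^1*1021^1 * 4259^ ( - 1 )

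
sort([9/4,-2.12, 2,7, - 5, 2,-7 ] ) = [-7, - 5, -2.12,2, 2, 9/4,7 ] 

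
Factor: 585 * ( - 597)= - 349245 = - 3^3* 5^1*13^1*199^1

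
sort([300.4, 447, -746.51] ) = [- 746.51,300.4 , 447 ] 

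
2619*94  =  246186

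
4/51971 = 4/51971 = 0.00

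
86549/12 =7212 + 5/12 =7212.42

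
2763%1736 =1027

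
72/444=6/37= 0.16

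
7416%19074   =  7416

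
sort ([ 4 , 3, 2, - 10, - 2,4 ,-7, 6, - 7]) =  [ - 10, - 7,-7, - 2 , 2,3,  4, 4,6 ] 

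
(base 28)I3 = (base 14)283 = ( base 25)K7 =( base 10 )507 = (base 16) 1fb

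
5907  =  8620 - 2713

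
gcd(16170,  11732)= 14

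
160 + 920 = 1080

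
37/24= 37/24 = 1.54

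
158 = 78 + 80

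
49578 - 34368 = 15210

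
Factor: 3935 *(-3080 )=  - 2^3*5^2*7^1*11^1*787^1 = - 12119800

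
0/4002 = 0 = 0.00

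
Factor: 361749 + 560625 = 2^1*3^3 * 19^1 * 29^1*31^1 = 922374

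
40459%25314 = 15145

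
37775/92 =410+55/92 = 410.60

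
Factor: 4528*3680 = 16663040 = 2^9*5^1*23^1 *283^1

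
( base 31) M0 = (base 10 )682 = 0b1010101010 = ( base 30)mm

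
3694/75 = 3694/75 = 49.25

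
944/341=944/341=2.77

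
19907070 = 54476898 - 34569828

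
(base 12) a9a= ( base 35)19I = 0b11000010110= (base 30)1ls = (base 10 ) 1558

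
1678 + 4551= 6229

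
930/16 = 465/8=58.12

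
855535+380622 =1236157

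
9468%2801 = 1065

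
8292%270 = 192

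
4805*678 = 3257790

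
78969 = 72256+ 6713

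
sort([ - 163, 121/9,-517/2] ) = [ - 517/2, - 163,121/9] 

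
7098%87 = 51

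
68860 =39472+29388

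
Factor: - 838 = - 2^1*419^1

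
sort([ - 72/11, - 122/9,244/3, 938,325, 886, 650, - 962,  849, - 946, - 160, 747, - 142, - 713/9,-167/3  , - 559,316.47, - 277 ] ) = [ -962, - 946, - 559, - 277 , - 160, - 142 ,  -  713/9,-167/3, - 122/9 , - 72/11, 244/3,316.47,325,650, 747, 849, 886 , 938] 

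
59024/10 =5902  +  2/5 = 5902.40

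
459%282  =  177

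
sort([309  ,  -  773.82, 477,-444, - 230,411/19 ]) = [ - 773.82,  -  444,  -  230,411/19,309,477 ]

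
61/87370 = 61/87370 = 0.00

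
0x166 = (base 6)1354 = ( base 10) 358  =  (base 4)11212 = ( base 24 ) em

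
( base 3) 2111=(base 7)124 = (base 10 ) 67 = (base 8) 103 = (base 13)52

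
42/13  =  42/13 = 3.23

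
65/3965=1/61 = 0.02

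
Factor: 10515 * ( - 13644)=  - 2^2*3^3  *5^1*379^1* 701^1=- 143466660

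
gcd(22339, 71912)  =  89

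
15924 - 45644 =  - 29720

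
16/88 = 2/11 = 0.18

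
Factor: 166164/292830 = 122/215 = 2^1*5^( - 1 )*43^( - 1)*61^1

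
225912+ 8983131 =9209043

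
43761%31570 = 12191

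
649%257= 135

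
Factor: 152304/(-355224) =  -2^1*19^( - 1 )*41^ ( - 1)*167^1 = - 334/779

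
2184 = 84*26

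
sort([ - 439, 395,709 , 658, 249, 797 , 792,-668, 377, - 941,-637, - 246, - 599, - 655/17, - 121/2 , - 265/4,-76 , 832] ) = [ - 941, - 668, - 637,  -  599,-439, - 246, - 76 , - 265/4, - 121/2, - 655/17,249, 377,395,  658,709, 792, 797, 832 ]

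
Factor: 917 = 7^1 * 131^1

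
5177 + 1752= 6929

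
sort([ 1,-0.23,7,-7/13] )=[ - 7/13, -0.23, 1, 7] 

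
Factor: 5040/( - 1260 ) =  - 2^2 = - 4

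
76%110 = 76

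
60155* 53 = 3188215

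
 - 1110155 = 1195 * ( - 929)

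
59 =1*59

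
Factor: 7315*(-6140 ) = - 44914100 = -  2^2*5^2*7^1 * 11^1 * 19^1*307^1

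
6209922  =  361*17202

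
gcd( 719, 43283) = 1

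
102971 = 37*2783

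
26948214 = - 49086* ( - 549)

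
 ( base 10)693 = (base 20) 1ed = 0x2b5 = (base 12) 499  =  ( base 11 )580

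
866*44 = 38104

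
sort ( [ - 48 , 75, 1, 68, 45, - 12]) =[ - 48, - 12,  1, 45,68, 75 ] 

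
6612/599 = 6612/599 =11.04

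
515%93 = 50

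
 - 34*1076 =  - 36584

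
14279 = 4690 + 9589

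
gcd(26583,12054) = 3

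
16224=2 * 8112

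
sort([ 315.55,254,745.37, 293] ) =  [ 254, 293,315.55 , 745.37] 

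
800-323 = 477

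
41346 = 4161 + 37185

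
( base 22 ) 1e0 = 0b1100011000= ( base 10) 792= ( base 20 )1JC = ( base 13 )48C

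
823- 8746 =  - 7923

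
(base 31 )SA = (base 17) 30b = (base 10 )878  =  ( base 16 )36E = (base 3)1012112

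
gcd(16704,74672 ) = 16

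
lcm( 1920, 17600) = 105600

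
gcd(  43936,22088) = 8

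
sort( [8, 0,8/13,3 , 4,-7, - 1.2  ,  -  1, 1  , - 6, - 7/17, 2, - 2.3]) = [ - 7, - 6,- 2.3, - 1.2, - 1,  -  7/17,0,8/13,1 , 2,3,4,8]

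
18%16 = 2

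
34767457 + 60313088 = 95080545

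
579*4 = 2316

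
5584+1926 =7510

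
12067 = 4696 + 7371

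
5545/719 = 7 + 512/719 =7.71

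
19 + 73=92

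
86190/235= 366 + 36/47 = 366.77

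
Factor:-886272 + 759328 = -2^5*3967^1 = - 126944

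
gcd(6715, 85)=85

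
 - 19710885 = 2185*(-9021) 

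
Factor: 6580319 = 1217^1*5407^1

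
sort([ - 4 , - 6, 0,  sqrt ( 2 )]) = [ - 6, - 4,0, sqrt( 2 ) ] 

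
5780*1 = 5780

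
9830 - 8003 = 1827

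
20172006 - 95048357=- 74876351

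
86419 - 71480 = 14939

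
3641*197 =717277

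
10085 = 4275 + 5810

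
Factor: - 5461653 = -3^1*1820551^1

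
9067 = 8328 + 739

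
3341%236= 37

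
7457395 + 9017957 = 16475352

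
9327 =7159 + 2168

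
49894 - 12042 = 37852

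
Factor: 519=3^1*173^1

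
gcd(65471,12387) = 1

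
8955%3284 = 2387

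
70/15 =4  +  2/3 = 4.67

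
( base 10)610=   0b1001100010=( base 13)37C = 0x262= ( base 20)1AA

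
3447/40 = 3447/40=86.17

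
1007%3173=1007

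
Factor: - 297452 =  - 2^2*74363^1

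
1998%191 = 88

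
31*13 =403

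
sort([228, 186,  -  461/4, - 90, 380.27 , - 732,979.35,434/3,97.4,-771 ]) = [ - 771, - 732,  -  461/4, - 90,97.4, 434/3,186,228,380.27,979.35]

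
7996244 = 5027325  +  2968919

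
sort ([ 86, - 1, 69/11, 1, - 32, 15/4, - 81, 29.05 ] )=[ - 81,-32,- 1,1,15/4,69/11, 29.05, 86]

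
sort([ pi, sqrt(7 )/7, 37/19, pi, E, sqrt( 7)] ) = [ sqrt ( 7 ) /7, 37/19, sqrt( 7 ),E, pi, pi ] 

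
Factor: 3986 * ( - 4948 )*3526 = -2^4*41^1*43^1*1237^1*1993^1 = -69542338928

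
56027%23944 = 8139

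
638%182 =92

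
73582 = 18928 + 54654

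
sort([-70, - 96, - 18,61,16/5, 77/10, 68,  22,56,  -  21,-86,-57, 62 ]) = [-96, - 86, - 70,-57, - 21, - 18, 16/5,  77/10,22, 56, 61,62,68 ] 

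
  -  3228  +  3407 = 179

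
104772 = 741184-636412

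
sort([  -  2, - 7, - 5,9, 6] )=[ -7, - 5, - 2, 6,9]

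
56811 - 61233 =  - 4422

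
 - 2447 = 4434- 6881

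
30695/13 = 30695/13=2361.15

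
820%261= 37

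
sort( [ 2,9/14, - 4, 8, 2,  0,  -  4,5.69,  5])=[-4, - 4,0,9/14  ,  2,2,5 , 5.69,8]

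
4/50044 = 1/12511 = 0.00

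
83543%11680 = 1783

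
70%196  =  70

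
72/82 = 36/41=0.88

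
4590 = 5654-1064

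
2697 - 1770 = 927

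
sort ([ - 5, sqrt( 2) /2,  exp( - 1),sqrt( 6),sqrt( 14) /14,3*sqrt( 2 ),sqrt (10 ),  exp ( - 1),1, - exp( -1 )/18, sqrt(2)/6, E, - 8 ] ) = [  -  8, - 5, - exp( - 1 )/18, sqrt( 2 ) /6,sqrt( 14) /14 , exp(  -  1 ),exp(-1 ), sqrt(2)/2, 1,sqrt(6 ),E,sqrt(10 ),3*sqrt(2 )] 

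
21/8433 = 7/2811 = 0.00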